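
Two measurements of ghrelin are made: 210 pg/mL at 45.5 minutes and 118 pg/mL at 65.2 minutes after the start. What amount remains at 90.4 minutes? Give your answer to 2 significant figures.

Over Δt = 65.2 − 45.5 = 19.7 minutes, the level fell by a factor of 210/118 ≈ 1.7797.
n = log₂(1.7797) ≈ 0.8316 half-lives, so t½ = 19.7/0.8316 ≈ 23.689 minutes.
From t = 65.2 to t = 90.4: 118 × (1/2)^((90.4−65.2)/23.689) ≈ 56.449 pg/mL.

56 pg/mL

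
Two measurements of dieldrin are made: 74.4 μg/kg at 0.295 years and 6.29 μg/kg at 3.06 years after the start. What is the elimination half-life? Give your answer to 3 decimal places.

Over Δt = 3.06 − 0.295 = 2.765 years, the level fell by a factor of 74.4/6.29 ≈ 11.828.
n = log₂(11.828) ≈ 3.5642 half-lives, so t½ = 2.765/3.5642 ≈ 0.77578 years.

0.776 years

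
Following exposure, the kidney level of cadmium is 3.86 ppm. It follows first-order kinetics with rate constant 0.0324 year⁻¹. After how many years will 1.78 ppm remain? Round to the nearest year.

t½ = ln 2 / λ = 0.69315 / 0.0324 ≈ 21.393 years.
Fraction remaining = 1.78/3.86 ≈ 0.46114.
n = log₂(3.86/1.78) = ln(2.1685)/ln 2 ≈ 1.1167 half-lives.
t = n × t½ = 1.1167 × 21.393 ≈ 23.891 years.

24 years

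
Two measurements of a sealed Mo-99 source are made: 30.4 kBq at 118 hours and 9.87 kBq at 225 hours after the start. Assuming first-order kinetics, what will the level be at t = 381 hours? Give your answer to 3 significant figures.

1.91 kBq

Over Δt = 225 − 118 = 107 hours, the level fell by a factor of 30.4/9.87 ≈ 3.08.
n = log₂(3.08) ≈ 1.6229 half-lives, so t½ = 107/1.6229 ≈ 65.929 hours.
From t = 225 to t = 381: 9.87 × (1/2)^((381−225)/65.929) ≈ 1.9144 kBq.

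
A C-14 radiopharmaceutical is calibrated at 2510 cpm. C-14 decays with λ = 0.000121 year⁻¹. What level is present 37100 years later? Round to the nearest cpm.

t½ = ln 2 / λ = 0.69315 / 0.000121 ≈ 5728.5 years.
Number of half-lives: n = 37100/5728.5 ≈ 6.4764.
Remaining = 2510 × (1/2)^6.4764 = 2510 × 0.011231 ≈ 28.189 cpm.

28 cpm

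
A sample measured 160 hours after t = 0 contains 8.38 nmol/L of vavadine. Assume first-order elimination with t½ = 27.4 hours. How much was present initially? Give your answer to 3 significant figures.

Number of half-lives elapsed: n = 160/27.4 ≈ 5.8394.
A₀ = A × 2^n = 8.38 × 2^5.8394 = 8.38 × 57.258 ≈ 479.83 nmol/L.

480 nmol/L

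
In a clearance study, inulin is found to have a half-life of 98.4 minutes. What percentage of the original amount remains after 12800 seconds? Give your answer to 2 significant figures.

22%

12800 seconds = 213.333 minutes.
n = 213.333/98.4 ≈ 2.168 half-lives.
Fraction remaining = (1/2)^2.168 ≈ 0.22252, i.e. 22.252%.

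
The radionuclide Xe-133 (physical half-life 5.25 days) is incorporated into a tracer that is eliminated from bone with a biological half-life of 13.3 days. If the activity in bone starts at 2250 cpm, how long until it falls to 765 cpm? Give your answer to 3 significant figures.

1/t_eff = 1/t_phys + 1/t_biol = 1/5.25 + 1/13.3 = 0.26566 per day.
t_eff = 5.25 × 13.3 / (5.25 + 13.3) ≈ 3.7642 days.
n = log₂(2250/765) ≈ 1.5564; t = 1.5564 × 3.7642 ≈ 5.8585 days.

5.86 days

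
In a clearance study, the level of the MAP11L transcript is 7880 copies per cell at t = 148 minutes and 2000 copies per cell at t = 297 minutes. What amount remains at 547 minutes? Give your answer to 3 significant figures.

200 copies per cell

Over Δt = 297 − 148 = 149 minutes, the level fell by a factor of 7880/2000 ≈ 3.94.
n = log₂(3.94) ≈ 1.9782 half-lives, so t½ = 149/1.9782 ≈ 75.321 minutes.
From t = 297 to t = 547: 2000 × (1/2)^((547−297)/75.321) ≈ 200.39 copies per cell.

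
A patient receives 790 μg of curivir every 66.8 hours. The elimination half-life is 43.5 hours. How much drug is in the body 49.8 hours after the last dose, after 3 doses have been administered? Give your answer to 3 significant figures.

523 μg

The 3 doses were given 183.4, 116.6, 49.8 hours ago.
Total = 790·(1/2)^(183.4/43.5) + 790·(1/2)^(116.6/43.5) + 790·(1/2)^(49.8/43.5)
      = 42.507 + 123.23 + 357.27 ≈ 523.01 μg.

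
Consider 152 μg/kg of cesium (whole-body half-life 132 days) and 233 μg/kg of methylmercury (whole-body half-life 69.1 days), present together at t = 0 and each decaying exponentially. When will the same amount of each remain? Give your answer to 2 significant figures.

89 days

Set 152·(1/2)^(t/132) = 233·(1/2)^(t/69.1).
Taking log₂: log₂(152/233) = t·(1/132 − 1/69.1).
log₂(0.65236) = -0.61626; 1/132 − 1/69.1 = -0.006896.
t = -0.61626 / -0.006896 ≈ 89.364 days.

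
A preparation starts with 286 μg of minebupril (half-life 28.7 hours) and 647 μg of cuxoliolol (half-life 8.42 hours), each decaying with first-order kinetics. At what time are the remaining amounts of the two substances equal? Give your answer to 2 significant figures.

14 hours

Set 286·(1/2)^(t/28.7) = 647·(1/2)^(t/8.42).
Taking log₂: log₂(286/647) = t·(1/28.7 − 1/8.42).
log₂(0.44204) = -1.1778; 1/28.7 − 1/8.42 = -0.083922.
t = -1.1778 / -0.083922 ≈ 14.034 hours.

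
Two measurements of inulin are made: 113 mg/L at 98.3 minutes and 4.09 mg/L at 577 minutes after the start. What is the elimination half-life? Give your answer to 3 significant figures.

100 minutes

Over Δt = 577 − 98.3 = 478.7 minutes, the level fell by a factor of 113/4.09 ≈ 27.628.
n = log₂(27.628) ≈ 4.7881 half-lives, so t½ = 478.7/4.7881 ≈ 99.977 minutes.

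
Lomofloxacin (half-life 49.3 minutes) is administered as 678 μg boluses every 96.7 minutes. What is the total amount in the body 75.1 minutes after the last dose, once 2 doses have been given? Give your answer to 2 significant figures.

300 μg

The 2 doses were given 171.8, 75.1 minutes ago.
Total = 678·(1/2)^(171.8/49.3) + 678·(1/2)^(75.1/49.3)
      = 60.563 + 235.86 ≈ 296.43 μg.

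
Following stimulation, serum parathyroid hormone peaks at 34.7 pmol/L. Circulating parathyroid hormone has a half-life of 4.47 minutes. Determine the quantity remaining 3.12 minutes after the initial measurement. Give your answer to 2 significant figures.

21 pmol/L

Number of half-lives: n = 3.12/4.47 ≈ 0.69799.
Remaining = 34.7 × (1/2)^0.69799 = 34.7 × 0.61643 ≈ 21.39 pmol/L.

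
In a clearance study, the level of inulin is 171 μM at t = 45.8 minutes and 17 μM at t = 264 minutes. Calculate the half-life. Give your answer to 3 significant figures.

Over Δt = 264 − 45.8 = 218.2 minutes, the level fell by a factor of 171/17 ≈ 10.059.
n = log₂(10.059) ≈ 3.3304 half-lives, so t½ = 218.2/3.3304 ≈ 65.518 minutes.

65.5 minutes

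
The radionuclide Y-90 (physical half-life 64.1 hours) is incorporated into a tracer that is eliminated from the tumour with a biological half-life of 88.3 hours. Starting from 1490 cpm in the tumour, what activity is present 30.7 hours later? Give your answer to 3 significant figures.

840 cpm

1/t_eff = 1/t_phys + 1/t_biol = 1/64.1 + 1/88.3 = 0.026926 per hour.
t_eff = 64.1 × 88.3 / (64.1 + 88.3) ≈ 37.139 hours.
Remaining = 1490 × (1/2)^(30.7/37.139) = 1490 × (1/2)^0.82662 ≈ 840.14 cpm.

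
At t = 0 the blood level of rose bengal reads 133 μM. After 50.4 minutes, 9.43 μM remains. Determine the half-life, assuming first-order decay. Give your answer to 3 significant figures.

13.2 minutes

A/A₀ = 9.43/133 ≈ 0.070902.
n = log₂(14.104) ≈ 3.818 half-lives elapsed in 50.4 minutes.
t½ = 50.4/3.818 ≈ 13.201 minutes.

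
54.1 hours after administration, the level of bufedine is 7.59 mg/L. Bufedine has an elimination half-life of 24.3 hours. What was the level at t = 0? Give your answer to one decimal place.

35.5 mg/L

Number of half-lives elapsed: n = 54.1/24.3 ≈ 2.2263.
A₀ = A × 2^n = 7.59 × 2^2.2263 = 7.59 × 4.6794 ≈ 35.517 mg/L.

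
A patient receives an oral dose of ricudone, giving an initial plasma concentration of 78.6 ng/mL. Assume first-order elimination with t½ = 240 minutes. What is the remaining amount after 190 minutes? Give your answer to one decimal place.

Number of half-lives: n = 190/240 ≈ 0.79167.
Remaining = 78.6 × (1/2)^0.79167 = 78.6 × 0.57768 ≈ 45.405 ng/mL.

45.4 ng/mL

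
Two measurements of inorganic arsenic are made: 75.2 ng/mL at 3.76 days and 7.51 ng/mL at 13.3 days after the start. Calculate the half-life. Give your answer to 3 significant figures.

2.87 days

Over Δt = 13.3 − 3.76 = 9.54 days, the level fell by a factor of 75.2/7.51 ≈ 10.013.
n = log₂(10.013) ≈ 3.3238 half-lives, so t½ = 9.54/3.3238 ≈ 2.8702 days.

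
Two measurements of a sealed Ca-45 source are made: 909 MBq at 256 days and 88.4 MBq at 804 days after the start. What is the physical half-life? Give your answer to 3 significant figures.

163 days

Over Δt = 804 − 256 = 548 days, the level fell by a factor of 909/88.4 ≈ 10.283.
n = log₂(10.283) ≈ 3.3622 half-lives, so t½ = 548/3.3622 ≈ 162.99 days.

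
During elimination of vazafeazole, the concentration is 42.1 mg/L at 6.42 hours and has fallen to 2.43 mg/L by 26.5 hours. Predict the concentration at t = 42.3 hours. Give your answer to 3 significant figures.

Over Δt = 26.5 − 6.42 = 20.08 hours, the level fell by a factor of 42.1/2.43 ≈ 17.325.
n = log₂(17.325) ≈ 4.1148 half-lives, so t½ = 20.08/4.1148 ≈ 4.88 hours.
From t = 26.5 to t = 42.3: 2.43 × (1/2)^((42.3−26.5)/4.88) ≈ 0.2576 mg/L.

0.258 mg/L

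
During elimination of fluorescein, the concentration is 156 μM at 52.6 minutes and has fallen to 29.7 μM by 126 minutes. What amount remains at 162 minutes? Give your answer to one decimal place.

13.2 μM

Over Δt = 126 − 52.6 = 73.4 minutes, the level fell by a factor of 156/29.7 ≈ 5.2525.
n = log₂(5.2525) ≈ 2.393 half-lives, so t½ = 73.4/2.393 ≈ 30.673 minutes.
From t = 126 to t = 162: 29.7 × (1/2)^((162−126)/30.673) ≈ 13.166 μM.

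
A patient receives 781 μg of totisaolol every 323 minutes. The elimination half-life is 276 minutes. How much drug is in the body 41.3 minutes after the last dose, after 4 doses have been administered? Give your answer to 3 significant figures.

1220 μg

The 4 doses were given 1010.3, 687.3, 364.3, 41.3 minutes ago.
Total = 781·(1/2)^(1010.3/276) + 781·(1/2)^(687.3/276) + 781·(1/2)^(364.3/276) + 781·(1/2)^(41.3/276)
      = 61.763 + 139 + 312.83 + 704.05 ≈ 1217.7 μg.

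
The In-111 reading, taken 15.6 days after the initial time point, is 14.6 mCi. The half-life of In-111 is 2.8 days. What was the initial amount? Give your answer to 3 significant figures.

Number of half-lives elapsed: n = 15.6/2.8 ≈ 5.5714.
A₀ = A × 2^n = 14.6 × 2^5.5714 = 14.6 × 47.552 ≈ 694.26 mCi.

694 mCi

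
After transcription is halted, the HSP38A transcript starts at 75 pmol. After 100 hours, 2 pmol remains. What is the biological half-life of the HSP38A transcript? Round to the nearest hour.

A/A₀ = 2/75 ≈ 0.026667.
n = log₂(37.5) ≈ 5.2288 half-lives elapsed in 100 hours.
t½ = 100/5.2288 ≈ 19.125 hours.

19 hours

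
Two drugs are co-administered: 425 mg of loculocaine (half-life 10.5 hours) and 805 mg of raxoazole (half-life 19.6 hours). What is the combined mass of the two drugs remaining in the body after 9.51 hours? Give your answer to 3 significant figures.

loculocaine: 425 × (1/2)^(9.51/10.5) = 425 × (1/2)^0.90571 ≈ 226.85 mg.
raxoazole: 805 × (1/2)^(9.51/19.6) = 805 × (1/2)^0.4852 ≈ 575.09 mg.
Total = 226.85 + 575.09 ≈ 801.94 mg.

802 mg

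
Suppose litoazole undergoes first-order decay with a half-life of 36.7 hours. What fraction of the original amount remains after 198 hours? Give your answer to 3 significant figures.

n = 198/36.7 ≈ 5.3951 half-lives.
Fraction remaining = (1/2)^5.3951 ≈ 0.023764.

0.0238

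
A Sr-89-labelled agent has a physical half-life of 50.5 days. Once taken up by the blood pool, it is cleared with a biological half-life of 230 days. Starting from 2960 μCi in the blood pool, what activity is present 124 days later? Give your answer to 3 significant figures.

1/t_eff = 1/t_phys + 1/t_biol = 1/50.5 + 1/230 = 0.02415 per day.
t_eff = 50.5 × 230 / (50.5 + 230) ≈ 41.408 days.
Remaining = 2960 × (1/2)^(124/41.408) = 2960 × (1/2)^2.9946 ≈ 371.39 μCi.

371 μCi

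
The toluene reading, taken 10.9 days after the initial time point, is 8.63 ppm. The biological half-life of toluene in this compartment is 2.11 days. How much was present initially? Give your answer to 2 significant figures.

Number of half-lives elapsed: n = 10.9/2.11 ≈ 5.1659.
A₀ = A × 2^n = 8.63 × 2^5.1659 = 8.63 × 35.899 ≈ 309.81 ppm.

310 ppm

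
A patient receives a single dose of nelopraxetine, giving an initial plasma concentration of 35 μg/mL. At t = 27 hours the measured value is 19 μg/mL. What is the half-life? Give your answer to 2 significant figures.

A/A₀ = 19/35 ≈ 0.54286.
n = log₂(1.8421) ≈ 0.88136 half-lives elapsed in 27 hours.
t½ = 27/0.88136 ≈ 30.635 hours.

31 hours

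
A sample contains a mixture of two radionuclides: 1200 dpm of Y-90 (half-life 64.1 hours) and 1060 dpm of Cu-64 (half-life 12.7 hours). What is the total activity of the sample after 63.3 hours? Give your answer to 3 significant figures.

Y-90: 1200 × (1/2)^(63.3/64.1) = 1200 × (1/2)^0.98752 ≈ 605.21 dpm.
Cu-64: 1060 × (1/2)^(63.3/12.7) = 1060 × (1/2)^4.9843 ≈ 33.489 dpm.
Total = 605.21 + 33.489 ≈ 638.7 dpm.

639 dpm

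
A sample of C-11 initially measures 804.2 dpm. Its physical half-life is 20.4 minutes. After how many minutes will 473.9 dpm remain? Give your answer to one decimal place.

15.6 minutes

Fraction remaining = 473.9/804.2 ≈ 0.58928.
n = log₂(804.2/473.9) = ln(1.697)/ln 2 ≈ 0.76297 half-lives.
t = n × t½ = 0.76297 × 20.4 ≈ 15.565 minutes.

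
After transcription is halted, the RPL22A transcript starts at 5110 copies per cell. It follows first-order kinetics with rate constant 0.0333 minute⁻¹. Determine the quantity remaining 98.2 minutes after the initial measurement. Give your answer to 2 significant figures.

190 copies per cell

t½ = ln 2 / λ = 0.69315 / 0.0333 ≈ 20.815 minutes.
Number of half-lives: n = 98.2/20.815 ≈ 4.7177.
Remaining = 5110 × (1/2)^4.7177 = 5110 × 0.038004 ≈ 194.2 copies per cell.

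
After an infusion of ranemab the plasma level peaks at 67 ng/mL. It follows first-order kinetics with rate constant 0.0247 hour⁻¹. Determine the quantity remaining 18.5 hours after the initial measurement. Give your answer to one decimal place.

42.4 ng/mL

t½ = ln 2 / k = 0.69315 / 0.0247 ≈ 28.063 hours.
Number of half-lives: n = 18.5/28.063 ≈ 0.65924.
Remaining = 67 × (1/2)^0.65924 = 67 × 0.63321 ≈ 42.425 ng/mL.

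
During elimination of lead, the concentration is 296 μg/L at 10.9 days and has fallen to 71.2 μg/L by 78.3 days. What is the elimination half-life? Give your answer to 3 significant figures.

32.8 days

Over Δt = 78.3 − 10.9 = 67.4 days, the level fell by a factor of 296/71.2 ≈ 4.1573.
n = log₂(4.1573) ≈ 2.0556 half-lives, so t½ = 67.4/2.0556 ≈ 32.788 days.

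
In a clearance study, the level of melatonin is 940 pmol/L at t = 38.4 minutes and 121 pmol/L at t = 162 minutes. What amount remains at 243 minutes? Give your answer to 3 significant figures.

31.6 pmol/L

Over Δt = 162 − 38.4 = 123.6 minutes, the level fell by a factor of 940/121 ≈ 7.7686.
n = log₂(7.7686) ≈ 2.9577 half-lives, so t½ = 123.6/2.9577 ≈ 41.79 minutes.
From t = 162 to t = 243: 121 × (1/2)^((243−162)/41.79) ≈ 31.572 pmol/L.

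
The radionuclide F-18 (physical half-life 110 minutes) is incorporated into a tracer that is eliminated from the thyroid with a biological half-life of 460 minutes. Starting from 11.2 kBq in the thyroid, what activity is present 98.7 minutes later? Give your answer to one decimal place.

1/t_eff = 1/t_phys + 1/t_biol = 1/110 + 1/460 = 0.011265 per minute.
t_eff = 110 × 460 / (110 + 460) ≈ 88.772 minutes.
Remaining = 11.2 × (1/2)^(98.7/88.772) = 11.2 × (1/2)^1.1118 ≈ 5.1823 kBq.

5.2 kBq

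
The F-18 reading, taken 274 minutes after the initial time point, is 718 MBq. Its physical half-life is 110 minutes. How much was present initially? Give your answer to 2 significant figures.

4000 MBq

Number of half-lives elapsed: n = 274/110 ≈ 2.4909.
A₀ = A × 2^n = 718 × 2^2.4909 = 718 × 5.6213 ≈ 4036.1 MBq.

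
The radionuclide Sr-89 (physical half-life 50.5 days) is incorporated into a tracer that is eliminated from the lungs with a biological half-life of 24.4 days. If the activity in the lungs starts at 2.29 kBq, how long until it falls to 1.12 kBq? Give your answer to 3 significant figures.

1/t_eff = 1/t_phys + 1/t_biol = 1/50.5 + 1/24.4 = 0.060786 per day.
t_eff = 50.5 × 24.4 / (50.5 + 24.4) ≈ 16.451 days.
n = log₂(2.29/1.12) ≈ 1.0318; t = 1.0318 × 16.451 ≈ 16.975 days.

17.0 days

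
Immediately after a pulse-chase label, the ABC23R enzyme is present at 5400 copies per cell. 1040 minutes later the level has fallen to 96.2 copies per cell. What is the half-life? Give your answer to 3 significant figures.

A/A₀ = 96.2/5400 ≈ 0.017815.
n = log₂(56.133) ≈ 5.8108 half-lives elapsed in 1040 minutes.
t½ = 1040/5.8108 ≈ 178.98 minutes.

179 minutes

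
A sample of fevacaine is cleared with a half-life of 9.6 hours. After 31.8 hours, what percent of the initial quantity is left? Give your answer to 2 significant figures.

n = 31.8/9.6 ≈ 3.3125 half-lives.
Fraction remaining = (1/2)^3.3125 ≈ 0.10066, i.e. 10.066%.

10%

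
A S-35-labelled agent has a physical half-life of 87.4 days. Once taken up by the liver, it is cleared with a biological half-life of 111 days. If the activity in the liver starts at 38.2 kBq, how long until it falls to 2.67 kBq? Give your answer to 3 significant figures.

188 days

1/t_eff = 1/t_phys + 1/t_biol = 1/87.4 + 1/111 = 0.020451 per day.
t_eff = 87.4 × 111 / (87.4 + 111) ≈ 48.898 days.
n = log₂(38.2/2.67) ≈ 3.8387; t = 3.8387 × 48.898 ≈ 187.7 days.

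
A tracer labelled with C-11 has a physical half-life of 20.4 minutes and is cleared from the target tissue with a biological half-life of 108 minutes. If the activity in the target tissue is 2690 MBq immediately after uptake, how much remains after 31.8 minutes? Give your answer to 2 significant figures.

740 MBq

1/t_eff = 1/t_phys + 1/t_biol = 1/20.4 + 1/108 = 0.058279 per minute.
t_eff = 20.4 × 108 / (20.4 + 108) ≈ 17.159 minutes.
Remaining = 2690 × (1/2)^(31.8/17.159) = 2690 × (1/2)^1.8533 ≈ 744.5 MBq.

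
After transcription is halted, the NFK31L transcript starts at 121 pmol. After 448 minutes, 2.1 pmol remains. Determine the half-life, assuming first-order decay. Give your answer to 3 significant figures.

76.6 minutes

A/A₀ = 2.1/121 ≈ 0.017355.
n = log₂(57.619) ≈ 5.8485 half-lives elapsed in 448 minutes.
t½ = 448/5.8485 ≈ 76.601 minutes.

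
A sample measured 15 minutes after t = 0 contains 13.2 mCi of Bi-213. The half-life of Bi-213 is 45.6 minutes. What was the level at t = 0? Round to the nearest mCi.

17 mCi

Number of half-lives elapsed: n = 15/45.6 ≈ 0.32895.
A₀ = A × 2^n = 13.2 × 2^0.32895 = 13.2 × 1.2561 ≈ 16.58 mCi.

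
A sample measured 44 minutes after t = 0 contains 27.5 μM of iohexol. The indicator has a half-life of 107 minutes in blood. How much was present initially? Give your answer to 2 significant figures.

37 μM

Number of half-lives elapsed: n = 44/107 ≈ 0.41121.
A₀ = A × 2^n = 27.5 × 2^0.41121 = 27.5 × 1.3298 ≈ 36.57 μM.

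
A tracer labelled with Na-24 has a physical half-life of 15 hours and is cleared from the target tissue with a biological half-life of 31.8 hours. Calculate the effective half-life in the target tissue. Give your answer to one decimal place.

1/t_eff = 1/t_phys + 1/t_biol = 1/15 + 1/31.8 = 0.098113 per hour.
t_eff = 15 × 31.8 / (15 + 31.8) ≈ 10.192 hours.

10.2 hours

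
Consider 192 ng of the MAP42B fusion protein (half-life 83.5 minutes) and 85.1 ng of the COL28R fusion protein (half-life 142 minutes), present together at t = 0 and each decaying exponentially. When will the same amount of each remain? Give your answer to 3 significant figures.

238 minutes

Set 192·(1/2)^(t/83.5) = 85.1·(1/2)^(t/142).
Taking log₂: log₂(192/85.1) = t·(1/83.5 − 1/142).
log₂(2.2562) = 1.1739; 1/83.5 − 1/142 = 0.0049338.
t = 1.1739 / 0.0049338 ≈ 237.93 minutes.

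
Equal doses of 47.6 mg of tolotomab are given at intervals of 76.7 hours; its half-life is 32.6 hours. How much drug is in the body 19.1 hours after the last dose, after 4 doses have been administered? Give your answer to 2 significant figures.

39 mg

The 4 doses were given 249.2, 172.5, 95.8, 19.1 hours ago.
Total = 47.6·(1/2)^(249.2/32.6) + 47.6·(1/2)^(172.5/32.6) + 47.6·(1/2)^(95.8/32.6) + 47.6·(1/2)^(19.1/32.6)
      = 0.23795 + 1.2154 + 6.2085 + 31.713 ≈ 39.375 mg.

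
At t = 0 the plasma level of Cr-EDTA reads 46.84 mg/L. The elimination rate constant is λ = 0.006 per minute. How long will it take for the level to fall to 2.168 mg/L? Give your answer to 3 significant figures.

512 minutes

t½ = ln 2 / λ = 0.69315 / 0.006 ≈ 115.52 minutes.
Fraction remaining = 2.168/46.84 ≈ 0.046285.
n = log₂(46.84/2.168) = ln(21.605)/ln 2 ≈ 4.4333 half-lives.
t = n × t½ = 4.4333 × 115.52 ≈ 512.16 minutes.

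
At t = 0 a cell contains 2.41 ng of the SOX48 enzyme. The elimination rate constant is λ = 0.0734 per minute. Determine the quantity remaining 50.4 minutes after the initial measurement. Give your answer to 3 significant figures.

0.0596 ng

t½ = ln 2 / λ = 0.69315 / 0.0734 ≈ 9.4434 minutes.
Number of half-lives: n = 50.4/9.4434 ≈ 5.337.
Remaining = 2.41 × (1/2)^5.337 = 2.41 × 0.024739 ≈ 0.059622 ng.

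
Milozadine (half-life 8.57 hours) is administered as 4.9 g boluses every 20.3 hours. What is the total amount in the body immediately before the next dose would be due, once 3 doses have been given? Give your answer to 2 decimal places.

1.17 g

The 3 doses were given 60.9, 40.6, 20.3 hours ago.
Total = 4.9·(1/2)^(60.9/8.57) + 4.9·(1/2)^(40.6/8.57) + 4.9·(1/2)^(20.3/8.57)
      = 0.035565 + 0.18369 + 0.94872 ≈ 1.168 g.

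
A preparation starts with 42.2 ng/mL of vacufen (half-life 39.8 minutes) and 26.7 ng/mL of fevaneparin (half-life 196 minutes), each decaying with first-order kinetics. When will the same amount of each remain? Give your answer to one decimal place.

33.0 minutes

Set 42.2·(1/2)^(t/39.8) = 26.7·(1/2)^(t/196).
Taking log₂: log₂(42.2/26.7) = t·(1/39.8 − 1/196).
log₂(1.5805) = 0.6604; 1/39.8 − 1/196 = 0.020024.
t = 0.6604 / 0.020024 ≈ 32.981 minutes.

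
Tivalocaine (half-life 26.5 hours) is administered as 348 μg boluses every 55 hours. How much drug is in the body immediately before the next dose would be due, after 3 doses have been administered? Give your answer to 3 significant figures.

107 μg

The 3 doses were given 165, 110, 55 hours ago.
Total = 348·(1/2)^(165/26.5) + 348·(1/2)^(110/26.5) + 348·(1/2)^(55/26.5)
      = 4.6477 + 19.589 + 82.566 ≈ 106.8 μg.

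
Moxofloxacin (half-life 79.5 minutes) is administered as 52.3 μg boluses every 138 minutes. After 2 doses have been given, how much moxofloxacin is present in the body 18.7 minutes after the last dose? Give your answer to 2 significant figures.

The 2 doses were given 156.7, 18.7 minutes ago.
Total = 52.3·(1/2)^(156.7/79.5) + 52.3·(1/2)^(18.7/79.5)
      = 13.34 + 44.432 ≈ 57.772 μg.

58 μg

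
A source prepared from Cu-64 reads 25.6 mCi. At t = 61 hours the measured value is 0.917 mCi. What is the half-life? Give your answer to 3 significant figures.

12.7 hours

A/A₀ = 0.917/25.6 ≈ 0.03582.
n = log₂(27.917) ≈ 4.8031 half-lives elapsed in 61 hours.
t½ = 61/4.8031 ≈ 12.7 hours.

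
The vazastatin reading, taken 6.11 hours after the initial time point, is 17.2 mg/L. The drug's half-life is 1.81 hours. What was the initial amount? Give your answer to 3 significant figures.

Number of half-lives elapsed: n = 6.11/1.81 ≈ 3.3757.
A₀ = A × 2^n = 17.2 × 2^3.3757 = 17.2 × 10.38 ≈ 178.53 mg/L.

179 mg/L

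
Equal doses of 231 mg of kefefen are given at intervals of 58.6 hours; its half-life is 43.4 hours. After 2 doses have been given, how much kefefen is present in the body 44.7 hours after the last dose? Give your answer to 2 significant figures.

The 2 doses were given 103.3, 44.7 hours ago.
Total = 231·(1/2)^(103.3/43.4) + 231·(1/2)^(44.7/43.4)
      = 44.372 + 113.13 ≈ 157.5 mg.

160 mg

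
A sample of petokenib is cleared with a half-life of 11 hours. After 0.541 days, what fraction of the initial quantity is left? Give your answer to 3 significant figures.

0.541 days = 12.984 hours.
n = 12.984/11 ≈ 1.1804 half-lives.
Fraction remaining = (1/2)^1.1804 ≈ 0.44124.

0.441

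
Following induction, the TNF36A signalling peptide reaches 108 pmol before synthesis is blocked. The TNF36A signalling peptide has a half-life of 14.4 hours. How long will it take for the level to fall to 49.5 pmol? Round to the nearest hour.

16 hours

Fraction remaining = 49.5/108 ≈ 0.45833.
n = log₂(108/49.5) = ln(2.1818)/ln 2 ≈ 1.1255 half-lives.
t = n × t½ = 1.1255 × 14.4 ≈ 16.208 hours.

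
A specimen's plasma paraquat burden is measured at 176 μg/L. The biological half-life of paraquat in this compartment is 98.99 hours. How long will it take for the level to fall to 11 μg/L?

11/176 = 1/16, so 4 half-lives have elapsed.
t = 4 × 98.99 = 395.96 hours.

395.96 hours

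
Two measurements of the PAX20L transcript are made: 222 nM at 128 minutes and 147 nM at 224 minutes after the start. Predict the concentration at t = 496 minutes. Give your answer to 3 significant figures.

45.7 nM

Over Δt = 224 − 128 = 96 minutes, the level fell by a factor of 222/147 ≈ 1.5102.
n = log₂(1.5102) ≈ 0.59474 half-lives, so t½ = 96/0.59474 ≈ 161.41 minutes.
From t = 224 to t = 496: 147 × (1/2)^((496−224)/161.41) ≈ 45.714 nM.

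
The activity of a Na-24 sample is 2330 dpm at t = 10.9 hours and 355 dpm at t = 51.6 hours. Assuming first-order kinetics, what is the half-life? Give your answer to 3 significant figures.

Over Δt = 51.6 − 10.9 = 40.7 hours, the level fell by a factor of 2330/355 ≈ 6.5634.
n = log₂(6.5634) ≈ 2.7144 half-lives, so t½ = 40.7/2.7144 ≈ 14.994 hours.

15.0 hours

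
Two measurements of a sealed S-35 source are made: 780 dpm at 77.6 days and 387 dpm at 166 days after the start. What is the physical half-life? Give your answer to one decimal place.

87.4 days

Over Δt = 166 − 77.6 = 88.4 days, the level fell by a factor of 780/387 ≈ 2.0155.
n = log₂(2.0155) ≈ 1.0111 half-lives, so t½ = 88.4/1.0111 ≈ 87.426 days.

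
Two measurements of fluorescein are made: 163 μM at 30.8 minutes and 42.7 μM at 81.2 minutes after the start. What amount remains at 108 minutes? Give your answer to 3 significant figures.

20.9 μM

Over Δt = 81.2 − 30.8 = 50.4 minutes, the level fell by a factor of 163/42.7 ≈ 3.8173.
n = log₂(3.8173) ≈ 1.9326 half-lives, so t½ = 50.4/1.9326 ≈ 26.079 minutes.
From t = 81.2 to t = 108: 42.7 × (1/2)^((108−81.2)/26.079) ≈ 20.945 μM.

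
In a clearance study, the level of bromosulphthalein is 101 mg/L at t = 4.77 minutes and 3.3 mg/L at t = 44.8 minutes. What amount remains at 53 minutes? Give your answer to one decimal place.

1.6 mg/L

Over Δt = 44.8 − 4.77 = 40.03 minutes, the level fell by a factor of 101/3.3 ≈ 30.606.
n = log₂(30.606) ≈ 4.9357 half-lives, so t½ = 40.03/4.9357 ≈ 8.1102 minutes.
From t = 44.8 to t = 53: 3.3 × (1/2)^((53−44.8)/8.1102) ≈ 1.6374 mg/L.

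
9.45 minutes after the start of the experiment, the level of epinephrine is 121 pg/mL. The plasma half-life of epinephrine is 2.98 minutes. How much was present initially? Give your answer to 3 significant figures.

Number of half-lives elapsed: n = 9.45/2.98 ≈ 3.1711.
A₀ = A × 2^n = 121 × 2^3.1711 = 121 × 9.0076 ≈ 1089.9 pg/mL.

1090 pg/mL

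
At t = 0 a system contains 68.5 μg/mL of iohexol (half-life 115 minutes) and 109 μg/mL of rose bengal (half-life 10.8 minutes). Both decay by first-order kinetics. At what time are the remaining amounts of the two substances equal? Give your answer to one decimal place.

8.0 minutes

Set 68.5·(1/2)^(t/115) = 109·(1/2)^(t/10.8).
Taking log₂: log₂(68.5/109) = t·(1/115 − 1/10.8).
log₂(0.62844) = -0.67015; 1/115 − 1/10.8 = -0.083897.
t = -0.67015 / -0.083897 ≈ 7.9878 minutes.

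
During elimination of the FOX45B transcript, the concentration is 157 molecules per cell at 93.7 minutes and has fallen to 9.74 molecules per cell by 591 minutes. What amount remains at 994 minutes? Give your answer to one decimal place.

1.0 molecules per cell

Over Δt = 591 − 93.7 = 497.3 minutes, the level fell by a factor of 157/9.74 ≈ 16.119.
n = log₂(16.119) ≈ 4.0107 half-lives, so t½ = 497.3/4.0107 ≈ 123.99 minutes.
From t = 591 to t = 994: 9.74 × (1/2)^((994−591)/123.99) ≈ 1.0237 molecules per cell.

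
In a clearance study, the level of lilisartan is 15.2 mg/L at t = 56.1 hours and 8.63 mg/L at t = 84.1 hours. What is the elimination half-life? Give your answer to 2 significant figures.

34 hours

Over Δt = 84.1 − 56.1 = 28 hours, the level fell by a factor of 15.2/8.63 ≈ 1.7613.
n = log₂(1.7613) ≈ 0.81664 half-lives, so t½ = 28/0.81664 ≈ 34.287 hours.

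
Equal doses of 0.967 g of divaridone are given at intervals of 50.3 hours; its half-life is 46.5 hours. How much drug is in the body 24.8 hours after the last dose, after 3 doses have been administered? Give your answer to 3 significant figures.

1.13 g

The 3 doses were given 125.4, 75.1, 24.8 hours ago.
Total = 0.967·(1/2)^(125.4/46.5) + 0.967·(1/2)^(75.1/46.5) + 0.967·(1/2)^(24.8/46.5)
      = 0.14915 + 0.31568 + 0.66815 ≈ 1.133 g.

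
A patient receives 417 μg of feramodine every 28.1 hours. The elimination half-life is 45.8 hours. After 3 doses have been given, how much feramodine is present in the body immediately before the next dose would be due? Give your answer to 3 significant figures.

567 μg

The 3 doses were given 84.3, 56.2, 28.1 hours ago.
Total = 417·(1/2)^(84.3/45.8) + 417·(1/2)^(56.2/45.8) + 417·(1/2)^(28.1/45.8)
      = 116.43 + 178.14 + 272.55 ≈ 567.11 μg.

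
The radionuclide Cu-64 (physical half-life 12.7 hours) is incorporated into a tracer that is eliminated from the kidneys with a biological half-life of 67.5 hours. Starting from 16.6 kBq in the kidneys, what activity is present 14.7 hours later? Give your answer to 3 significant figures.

1/t_eff = 1/t_phys + 1/t_biol = 1/12.7 + 1/67.5 = 0.093555 per hour.
t_eff = 12.7 × 67.5 / (12.7 + 67.5) ≈ 10.689 hours.
Remaining = 16.6 × (1/2)^(14.7/10.689) = 16.6 × (1/2)^1.3753 ≈ 6.399 kBq.

6.40 kBq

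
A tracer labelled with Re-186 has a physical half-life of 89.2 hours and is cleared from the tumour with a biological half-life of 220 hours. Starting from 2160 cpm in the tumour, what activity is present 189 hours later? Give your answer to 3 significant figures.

274 cpm

1/t_eff = 1/t_phys + 1/t_biol = 1/89.2 + 1/220 = 0.015756 per hour.
t_eff = 89.2 × 220 / (89.2 + 220) ≈ 63.467 hours.
Remaining = 2160 × (1/2)^(189/63.467) = 2160 × (1/2)^2.9779 ≈ 274.16 cpm.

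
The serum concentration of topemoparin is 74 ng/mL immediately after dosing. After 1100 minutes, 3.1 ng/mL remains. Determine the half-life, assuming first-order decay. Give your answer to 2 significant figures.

240 minutes

A/A₀ = 3.1/74 ≈ 0.041892.
n = log₂(23.871) ≈ 4.5772 half-lives elapsed in 1100 minutes.
t½ = 1100/4.5772 ≈ 240.32 minutes.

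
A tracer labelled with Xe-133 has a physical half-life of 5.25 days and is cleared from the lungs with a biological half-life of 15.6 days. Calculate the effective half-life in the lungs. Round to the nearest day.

1/t_eff = 1/t_phys + 1/t_biol = 1/5.25 + 1/15.6 = 0.25458 per day.
t_eff = 5.25 × 15.6 / (5.25 + 15.6) ≈ 3.9281 days.

4 days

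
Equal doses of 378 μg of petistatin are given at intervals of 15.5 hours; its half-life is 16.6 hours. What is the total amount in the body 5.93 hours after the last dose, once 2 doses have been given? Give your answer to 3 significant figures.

450 μg

The 2 doses were given 21.43, 5.93 hours ago.
Total = 378·(1/2)^(21.43/16.6) + 378·(1/2)^(5.93/16.6)
      = 154.48 + 295.09 ≈ 449.57 μg.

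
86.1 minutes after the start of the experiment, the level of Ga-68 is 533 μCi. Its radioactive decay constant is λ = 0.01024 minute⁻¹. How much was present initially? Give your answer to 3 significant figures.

1290 μCi

t½ = ln 2 / λ = 0.69315 / 0.01024 ≈ 67.69 minutes.
Number of half-lives elapsed: n = 86.1/67.69 ≈ 1.272.
A₀ = A × 2^n = 533 × 2^1.272 = 533 × 2.4149 ≈ 1287.1 μCi.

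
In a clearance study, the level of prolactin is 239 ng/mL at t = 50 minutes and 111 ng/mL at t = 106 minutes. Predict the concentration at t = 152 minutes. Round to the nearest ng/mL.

Over Δt = 106 − 50 = 56 minutes, the level fell by a factor of 239/111 ≈ 2.1532.
n = log₂(2.1532) ≈ 1.1065 half-lives, so t½ = 56/1.1065 ≈ 50.612 minutes.
From t = 106 to t = 152: 111 × (1/2)^((152−106)/50.612) ≈ 59.119 ng/mL.

59 ng/mL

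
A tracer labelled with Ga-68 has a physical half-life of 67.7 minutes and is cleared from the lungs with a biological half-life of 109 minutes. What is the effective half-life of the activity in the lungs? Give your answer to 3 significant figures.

41.8 minutes

1/t_eff = 1/t_phys + 1/t_biol = 1/67.7 + 1/109 = 0.023945 per minute.
t_eff = 67.7 × 109 / (67.7 + 109) ≈ 41.762 minutes.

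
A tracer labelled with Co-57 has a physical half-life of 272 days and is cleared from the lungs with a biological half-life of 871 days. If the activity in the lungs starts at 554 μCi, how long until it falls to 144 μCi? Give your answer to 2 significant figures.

1/t_eff = 1/t_phys + 1/t_biol = 1/272 + 1/871 = 0.0048246 per day.
t_eff = 272 × 871 / (272 + 871) ≈ 207.27 days.
n = log₂(554/144) ≈ 1.9438; t = 1.9438 × 207.27 ≈ 402.9 days.

400 days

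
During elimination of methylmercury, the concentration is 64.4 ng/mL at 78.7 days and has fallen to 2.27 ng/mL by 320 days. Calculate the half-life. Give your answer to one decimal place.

50.0 days

Over Δt = 320 − 78.7 = 241.3 days, the level fell by a factor of 64.4/2.27 ≈ 28.37.
n = log₂(28.37) ≈ 4.8263 half-lives, so t½ = 241.3/4.8263 ≈ 49.997 days.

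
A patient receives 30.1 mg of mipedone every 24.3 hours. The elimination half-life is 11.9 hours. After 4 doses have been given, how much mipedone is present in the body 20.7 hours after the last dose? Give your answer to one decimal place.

11.9 mg

The 4 doses were given 93.6, 69.3, 45, 20.7 hours ago.
Total = 30.1·(1/2)^(93.6/11.9) + 30.1·(1/2)^(69.3/11.9) + 30.1·(1/2)^(45/11.9) + 30.1·(1/2)^(20.7/11.9)
      = 0.12906 + 0.53151 + 2.1889 + 9.0142 ≈ 11.864 mg.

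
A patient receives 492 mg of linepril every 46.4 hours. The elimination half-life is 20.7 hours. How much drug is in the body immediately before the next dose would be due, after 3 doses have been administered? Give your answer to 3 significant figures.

131 mg

The 3 doses were given 139.2, 92.8, 46.4 hours ago.
Total = 492·(1/2)^(139.2/20.7) + 492·(1/2)^(92.8/20.7) + 492·(1/2)^(46.4/20.7)
      = 4.6521 + 22 + 104.04 ≈ 130.69 mg.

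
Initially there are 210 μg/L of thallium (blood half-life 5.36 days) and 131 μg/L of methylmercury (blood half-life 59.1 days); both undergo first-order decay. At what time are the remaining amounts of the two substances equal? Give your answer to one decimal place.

4.0 days

Set 210·(1/2)^(t/5.36) = 131·(1/2)^(t/59.1).
Taking log₂: log₂(210/131) = t·(1/5.36 − 1/59.1).
log₂(1.6031) = 0.68082; 1/5.36 − 1/59.1 = 0.16965.
t = 0.68082 / 0.16965 ≈ 4.0132 days.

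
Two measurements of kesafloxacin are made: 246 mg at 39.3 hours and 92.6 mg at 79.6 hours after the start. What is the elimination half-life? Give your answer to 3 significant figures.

Over Δt = 79.6 − 39.3 = 40.3 hours, the level fell by a factor of 246/92.6 ≈ 2.6566.
n = log₂(2.6566) ≈ 1.4096 half-lives, so t½ = 40.3/1.4096 ≈ 28.59 hours.

28.6 hours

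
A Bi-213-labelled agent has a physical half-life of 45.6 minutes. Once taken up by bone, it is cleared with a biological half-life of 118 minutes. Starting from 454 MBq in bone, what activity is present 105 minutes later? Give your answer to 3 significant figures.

49.7 MBq

1/t_eff = 1/t_phys + 1/t_biol = 1/45.6 + 1/118 = 0.030404 per minute.
t_eff = 45.6 × 118 / (45.6 + 118) ≈ 32.89 minutes.
Remaining = 454 × (1/2)^(105/32.89) = 454 × (1/2)^3.1925 ≈ 49.663 MBq.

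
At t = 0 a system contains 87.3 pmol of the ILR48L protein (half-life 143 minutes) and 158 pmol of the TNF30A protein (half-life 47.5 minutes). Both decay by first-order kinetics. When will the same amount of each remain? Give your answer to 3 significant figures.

60.9 minutes

Set 87.3·(1/2)^(t/143) = 158·(1/2)^(t/47.5).
Taking log₂: log₂(87.3/158) = t·(1/143 − 1/47.5).
log₂(0.55253) = -0.85587; 1/143 − 1/47.5 = -0.01406.
t = -0.85587 / -0.01406 ≈ 60.874 minutes.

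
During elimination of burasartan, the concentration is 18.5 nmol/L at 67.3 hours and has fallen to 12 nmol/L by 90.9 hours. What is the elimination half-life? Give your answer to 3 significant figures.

Over Δt = 90.9 − 67.3 = 23.6 hours, the level fell by a factor of 18.5/12 ≈ 1.5417.
n = log₂(1.5417) ≈ 0.62449 half-lives, so t½ = 23.6/0.62449 ≈ 37.791 hours.

37.8 hours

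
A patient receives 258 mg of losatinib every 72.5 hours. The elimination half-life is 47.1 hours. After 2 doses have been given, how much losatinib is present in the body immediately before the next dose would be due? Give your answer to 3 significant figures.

The 2 doses were given 145, 72.5 hours ago.
Total = 258·(1/2)^(145/47.1) + 258·(1/2)^(72.5/47.1)
      = 30.541 + 88.767 ≈ 119.31 mg.

119 mg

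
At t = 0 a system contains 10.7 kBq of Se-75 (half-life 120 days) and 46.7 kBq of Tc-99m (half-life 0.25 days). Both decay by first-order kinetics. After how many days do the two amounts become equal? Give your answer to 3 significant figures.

0.533 days

Set 10.7·(1/2)^(t/120) = 46.7·(1/2)^(t/0.25).
Taking log₂: log₂(10.7/46.7) = t·(1/120 − 1/0.25).
log₂(0.22912) = -2.1258; 1/120 − 1/0.25 = -3.9917.
t = -2.1258 / -3.9917 ≈ 0.53256 days.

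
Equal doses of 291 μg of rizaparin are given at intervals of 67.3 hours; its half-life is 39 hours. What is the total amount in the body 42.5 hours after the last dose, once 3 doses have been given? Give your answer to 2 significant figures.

The 3 doses were given 177.1, 109.8, 42.5 hours ago.
Total = 291·(1/2)^(177.1/39) + 291·(1/2)^(109.8/39) + 291·(1/2)^(42.5/39)
      = 12.5 + 41.341 + 136.72 ≈ 190.57 μg.

190 μg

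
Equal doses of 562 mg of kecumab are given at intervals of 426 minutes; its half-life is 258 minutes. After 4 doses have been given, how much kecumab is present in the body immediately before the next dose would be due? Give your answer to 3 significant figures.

The 4 doses were given 1704, 1278, 852, 426 minutes ago.
Total = 562·(1/2)^(1704/258) + 562·(1/2)^(1278/258) + 562·(1/2)^(852/258) + 562·(1/2)^(426/258)
      = 5.7748 + 18.138 + 56.969 + 178.93 ≈ 259.81 mg.

260 mg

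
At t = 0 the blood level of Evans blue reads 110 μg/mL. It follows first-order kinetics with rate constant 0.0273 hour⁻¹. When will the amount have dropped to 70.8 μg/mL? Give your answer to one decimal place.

t½ = ln 2 / λ = 0.69315 / 0.0273 ≈ 25.39 hours.
Fraction remaining = 70.8/110 ≈ 0.64364.
n = log₂(110/70.8) = ln(1.5537)/ln 2 ≈ 0.63568 half-lives.
t = n × t½ = 0.63568 × 25.39 ≈ 16.14 hours.

16.1 hours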